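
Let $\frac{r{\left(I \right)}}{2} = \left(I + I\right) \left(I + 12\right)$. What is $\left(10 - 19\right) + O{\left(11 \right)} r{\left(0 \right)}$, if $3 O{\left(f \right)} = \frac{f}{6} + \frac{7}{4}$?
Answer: $-9$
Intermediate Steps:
$r{\left(I \right)} = 4 I \left(12 + I\right)$ ($r{\left(I \right)} = 2 \left(I + I\right) \left(I + 12\right) = 2 \cdot 2 I \left(12 + I\right) = 4 I \left(12 + I\right)$)
$O{\left(f \right)} = \frac{7}{12} + \frac{f}{18}$ ($O{\left(f \right)} = \frac{\frac{f}{6} + \frac{7}{4}}{3} = \frac{\frac{7}{4} + \frac{f}{6}}{3} = \frac{7}{12} + \frac{f}{18}$)
$\left(10 - 19\right) + O{\left(11 \right)} r{\left(0 \right)} = \left(10 - 19\right) + \left(\frac{7}{12} + \frac{1}{18} \cdot 11\right) 4 \cdot 0 \left(12 + 0\right) = \left(10 - 19\right) + \left(\frac{7}{12} + \frac{11}{18}\right) 4 \cdot 0 \cdot 12 = -9 + \frac{43}{36} \cdot 0 = -9 + 0 = -9$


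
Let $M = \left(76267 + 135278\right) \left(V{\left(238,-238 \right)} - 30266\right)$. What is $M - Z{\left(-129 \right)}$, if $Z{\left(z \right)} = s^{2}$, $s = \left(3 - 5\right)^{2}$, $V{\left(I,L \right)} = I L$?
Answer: $-18385375966$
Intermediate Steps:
$s = 4$ ($s = \left(-2\right)^{2} = 4$)
$Z{\left(z \right)} = 16$ ($Z{\left(z \right)} = 4^{2} = 16$)
$M = -18385375950$ ($M = \left(76267 + 135278\right) \left(238 \left(-238\right) - 30266\right) = 211545 \left(-56644 - 30266\right) = 211545 \left(-86910\right) = -18385375950$)
$M - Z{\left(-129 \right)} = -18385375950 - 16 = -18385375966$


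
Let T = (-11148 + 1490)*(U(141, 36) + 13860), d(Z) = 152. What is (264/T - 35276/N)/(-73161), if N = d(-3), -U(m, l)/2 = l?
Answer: 4448400647/1402322100498 ≈ 0.0031722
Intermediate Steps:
U(m, l) = -2*l
T = -133164504 (T = (-11148 + 1490)*(-2*36 + 13860) = -9658*(-72 + 13860) = -9658*13788 = -133164504)
N = 152
(264/T - 35276/N)/(-73161) = (264/(-133164504) - 35276/152)/(-73161) = (264*(-1/133164504) - 35276*1/152)*(-1/73161) = (-1/504411 - 8819/38)*(-1/73161) = -4448400647/19167618*(-1/73161) = 4448400647/1402322100498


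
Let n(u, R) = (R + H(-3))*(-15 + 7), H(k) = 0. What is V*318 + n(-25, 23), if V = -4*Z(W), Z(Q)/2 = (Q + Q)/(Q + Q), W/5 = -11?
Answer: -2728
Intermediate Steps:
W = -55 (W = 5*(-11) = -55)
n(u, R) = -8*R (n(u, R) = (R + 0)*(-15 + 7) = R*(-8) = -8*R)
Z(Q) = 2 (Z(Q) = 2*((Q + Q)/(Q + Q)) = 2*((2*Q)/((2*Q))) = 2*((2*Q)*(1/(2*Q))) = 2*1 = 2)
V = -8 (V = -4*2 = -8)
V*318 + n(-25, 23) = -8*318 - 8*23 = -2544 - 184 = -2728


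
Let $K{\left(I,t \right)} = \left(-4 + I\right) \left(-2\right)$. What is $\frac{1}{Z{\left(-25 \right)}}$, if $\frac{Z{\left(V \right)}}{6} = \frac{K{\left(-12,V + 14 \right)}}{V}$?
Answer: $- \frac{25}{192} \approx -0.13021$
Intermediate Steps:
$K{\left(I,t \right)} = 8 - 2 I$
$Z{\left(V \right)} = \frac{192}{V}$ ($Z{\left(V \right)} = 6 \frac{8 - -24}{V} = 6 \frac{8 + 24}{V} = 6 \frac{32}{V} = \frac{192}{V}$)
$\frac{1}{Z{\left(-25 \right)}} = \frac{1}{192 \frac{1}{-25}} = \frac{1}{192 \left(- \frac{1}{25}\right)} = \frac{1}{- \frac{192}{25}} = - \frac{25}{192}$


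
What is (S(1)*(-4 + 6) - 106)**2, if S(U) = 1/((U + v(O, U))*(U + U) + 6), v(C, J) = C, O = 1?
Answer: 279841/25 ≈ 11194.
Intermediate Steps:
S(U) = 1/(6 + 2*U*(1 + U)) (S(U) = 1/((U + 1)*(U + U) + 6) = 1/((1 + U)*(2*U) + 6) = 1/(2*U*(1 + U) + 6) = 1/(6 + 2*U*(1 + U)))
(S(1)*(-4 + 6) - 106)**2 = ((1/(2*(3 + 1 + 1**2)))*(-4 + 6) - 106)**2 = ((1/(2*(3 + 1 + 1)))*2 - 106)**2 = (((1/2)/5)*2 - 106)**2 = (((1/2)*(1/5))*2 - 106)**2 = ((1/10)*2 - 106)**2 = (1/5 - 106)**2 = (-529/5)**2 = 279841/25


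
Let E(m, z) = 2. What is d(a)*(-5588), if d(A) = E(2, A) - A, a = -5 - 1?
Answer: -44704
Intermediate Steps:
a = -6
d(A) = 2 - A
d(a)*(-5588) = (2 - 1*(-6))*(-5588) = (2 + 6)*(-5588) = 8*(-5588) = -44704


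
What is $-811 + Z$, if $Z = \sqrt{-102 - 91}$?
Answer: $-811 + i \sqrt{193} \approx -811.0 + 13.892 i$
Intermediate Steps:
$Z = i \sqrt{193}$ ($Z = \sqrt{-193} = i \sqrt{193} \approx 13.892 i$)
$-811 + Z = -811 + i \sqrt{193}$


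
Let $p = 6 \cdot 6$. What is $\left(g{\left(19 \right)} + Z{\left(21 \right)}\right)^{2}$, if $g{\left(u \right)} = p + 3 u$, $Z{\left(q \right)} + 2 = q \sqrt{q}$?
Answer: $17542 + 3822 \sqrt{21} \approx 35057.0$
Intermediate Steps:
$p = 36$
$Z{\left(q \right)} = -2 + q^{\frac{3}{2}}$ ($Z{\left(q \right)} = -2 + q \sqrt{q} = -2 + q^{\frac{3}{2}}$)
$g{\left(u \right)} = 36 + 3 u$
$\left(g{\left(19 \right)} + Z{\left(21 \right)}\right)^{2} = \left(\left(36 + 3 \cdot 19\right) - \left(2 - 21^{\frac{3}{2}}\right)\right)^{2} = \left(\left(36 + 57\right) - \left(2 - 21 \sqrt{21}\right)\right)^{2} = \left(93 - \left(2 - 21 \sqrt{21}\right)\right)^{2} = \left(91 + 21 \sqrt{21}\right)^{2}$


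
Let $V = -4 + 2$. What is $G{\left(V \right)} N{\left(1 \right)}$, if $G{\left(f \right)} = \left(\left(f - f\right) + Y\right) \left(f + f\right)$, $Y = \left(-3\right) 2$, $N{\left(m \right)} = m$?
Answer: $24$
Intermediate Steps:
$V = -2$
$Y = -6$
$G{\left(f \right)} = - 12 f$ ($G{\left(f \right)} = \left(\left(f - f\right) - 6\right) \left(f + f\right) = \left(0 - 6\right) 2 f = - 6 \cdot 2 f = - 12 f$)
$G{\left(V \right)} N{\left(1 \right)} = \left(-12\right) \left(-2\right) 1 = 24 \cdot 1 = 24$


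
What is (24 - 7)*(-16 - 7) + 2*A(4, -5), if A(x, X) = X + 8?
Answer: -385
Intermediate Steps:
A(x, X) = 8 + X
(24 - 7)*(-16 - 7) + 2*A(4, -5) = (24 - 7)*(-16 - 7) + 2*(8 - 5) = 17*(-23) + 2*3 = -391 + 6 = -385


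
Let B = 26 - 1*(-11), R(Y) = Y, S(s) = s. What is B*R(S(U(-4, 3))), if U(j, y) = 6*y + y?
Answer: 777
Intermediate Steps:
U(j, y) = 7*y
B = 37 (B = 26 + 11 = 37)
B*R(S(U(-4, 3))) = 37*(7*3) = 37*21 = 777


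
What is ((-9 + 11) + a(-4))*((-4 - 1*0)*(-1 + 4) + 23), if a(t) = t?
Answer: -22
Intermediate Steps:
((-9 + 11) + a(-4))*((-4 - 1*0)*(-1 + 4) + 23) = ((-9 + 11) - 4)*((-4 - 1*0)*(-1 + 4) + 23) = (2 - 4)*((-4 + 0)*3 + 23) = -2*(-4*3 + 23) = -2*(-12 + 23) = -2*11 = -22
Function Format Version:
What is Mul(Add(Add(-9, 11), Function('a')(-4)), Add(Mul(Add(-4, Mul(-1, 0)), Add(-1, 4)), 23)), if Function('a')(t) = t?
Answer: -22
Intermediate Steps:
Mul(Add(Add(-9, 11), Function('a')(-4)), Add(Mul(Add(-4, Mul(-1, 0)), Add(-1, 4)), 23)) = Mul(Add(Add(-9, 11), -4), Add(Mul(Add(-4, Mul(-1, 0)), Add(-1, 4)), 23)) = Mul(Add(2, -4), Add(Mul(Add(-4, 0), 3), 23)) = Mul(-2, Add(Mul(-4, 3), 23)) = Mul(-2, Add(-12, 23)) = Mul(-2, 11) = -22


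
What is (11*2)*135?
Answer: 2970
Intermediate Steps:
(11*2)*135 = 22*135 = 2970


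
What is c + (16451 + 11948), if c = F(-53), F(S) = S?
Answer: 28346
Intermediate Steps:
c = -53
c + (16451 + 11948) = -53 + (16451 + 11948) = -53 + 28399 = 28346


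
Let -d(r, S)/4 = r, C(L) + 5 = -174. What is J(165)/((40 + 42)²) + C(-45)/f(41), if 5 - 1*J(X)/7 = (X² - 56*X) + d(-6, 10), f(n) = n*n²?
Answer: -1291966/68921 ≈ -18.746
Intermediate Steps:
C(L) = -179 (C(L) = -5 - 174 = -179)
d(r, S) = -4*r
f(n) = n³
J(X) = -133 - 7*X² + 392*X (J(X) = 35 - 7*((X² - 56*X) - 4*(-6)) = 35 - 7*((X² - 56*X) + 24) = 35 - 7*(24 + X² - 56*X) = 35 + (-168 - 7*X² + 392*X) = -133 - 7*X² + 392*X)
J(165)/((40 + 42)²) + C(-45)/f(41) = (-133 - 7*165² + 392*165)/((40 + 42)²) - 179/(41³) = (-133 - 7*27225 + 64680)/(82²) - 179/68921 = (-133 - 190575 + 64680)/6724 - 179*1/68921 = -126028*1/6724 - 179/68921 = -31507/1681 - 179/68921 = -1291966/68921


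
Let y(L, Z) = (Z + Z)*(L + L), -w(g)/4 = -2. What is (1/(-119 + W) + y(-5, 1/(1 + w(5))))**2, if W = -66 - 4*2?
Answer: 14969161/3017169 ≈ 4.9613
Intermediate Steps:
w(g) = 8 (w(g) = -4*(-2) = 8)
y(L, Z) = 4*L*Z (y(L, Z) = (2*Z)*(2*L) = 4*L*Z)
W = -74 (W = -66 - 1*8 = -66 - 8 = -74)
(1/(-119 + W) + y(-5, 1/(1 + w(5))))**2 = (1/(-119 - 74) + 4*(-5)/(1 + 8))**2 = (1/(-193) + 4*(-5)/9)**2 = (-1/193 + 4*(-5)*(1/9))**2 = (-1/193 - 20/9)**2 = (-3869/1737)**2 = 14969161/3017169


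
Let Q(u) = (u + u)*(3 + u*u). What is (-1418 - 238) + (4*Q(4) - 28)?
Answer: -1076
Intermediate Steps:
Q(u) = 2*u*(3 + u**2) (Q(u) = (2*u)*(3 + u**2) = 2*u*(3 + u**2))
(-1418 - 238) + (4*Q(4) - 28) = (-1418 - 238) + (4*(2*4*(3 + 4**2)) - 28) = -1656 + (4*(2*4*(3 + 16)) - 28) = -1656 + (4*(2*4*19) - 28) = -1656 + (4*152 - 28) = -1656 + (608 - 28) = -1656 + 580 = -1076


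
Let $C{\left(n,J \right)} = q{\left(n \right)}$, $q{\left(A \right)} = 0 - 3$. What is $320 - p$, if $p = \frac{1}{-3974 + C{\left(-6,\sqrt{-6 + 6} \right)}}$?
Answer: $\frac{1272641}{3977} \approx 320.0$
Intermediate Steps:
$q{\left(A \right)} = -3$ ($q{\left(A \right)} = 0 - 3 = -3$)
$C{\left(n,J \right)} = -3$
$p = - \frac{1}{3977}$ ($p = \frac{1}{-3974 - 3} = \frac{1}{-3977} = - \frac{1}{3977} \approx -0.00025145$)
$320 - p = 320 - - \frac{1}{3977} = 320 + \frac{1}{3977} = \frac{1272641}{3977}$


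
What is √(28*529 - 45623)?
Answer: I*√30811 ≈ 175.53*I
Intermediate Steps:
√(28*529 - 45623) = √(14812 - 45623) = √(-30811) = I*√30811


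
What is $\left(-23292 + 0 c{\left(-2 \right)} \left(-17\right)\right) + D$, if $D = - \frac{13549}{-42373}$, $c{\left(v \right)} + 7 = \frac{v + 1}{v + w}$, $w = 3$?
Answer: $- \frac{986938367}{42373} \approx -23292.0$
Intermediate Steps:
$c{\left(v \right)} = -7 + \frac{1 + v}{3 + v}$ ($c{\left(v \right)} = -7 + \frac{v + 1}{v + 3} = -7 + \frac{1 + v}{3 + v}$)
$D = \frac{13549}{42373}$ ($D = \left(-13549\right) \left(- \frac{1}{42373}\right) = \frac{13549}{42373} \approx 0.31976$)
$\left(-23292 + 0 c{\left(-2 \right)} \left(-17\right)\right) + D = \left(-23292 + 0 \frac{2 \left(-10 - -6\right)}{3 - 2} \left(-17\right)\right) + \frac{13549}{42373} = \left(-23292 + 0 \frac{2 \left(-10 + 6\right)}{1} \left(-17\right)\right) + \frac{13549}{42373} = \left(-23292 + 0 \cdot 2 \cdot 1 \left(-4\right) \left(-17\right)\right) + \frac{13549}{42373} = \left(-23292 + 0 \left(-8\right) \left(-17\right)\right) + \frac{13549}{42373} = \left(-23292 + 0 \left(-17\right)\right) + \frac{13549}{42373} = \left(-23292 + 0\right) + \frac{13549}{42373} = -23292 + \frac{13549}{42373} = - \frac{986938367}{42373}$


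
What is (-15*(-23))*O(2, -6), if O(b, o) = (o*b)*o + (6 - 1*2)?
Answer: 26220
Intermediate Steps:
O(b, o) = 4 + b*o² (O(b, o) = (b*o)*o + (6 - 2) = b*o² + 4 = 4 + b*o²)
(-15*(-23))*O(2, -6) = (-15*(-23))*(4 + 2*(-6)²) = 345*(4 + 2*36) = 345*(4 + 72) = 345*76 = 26220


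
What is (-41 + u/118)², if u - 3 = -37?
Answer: 5934096/3481 ≈ 1704.7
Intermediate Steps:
u = -34 (u = 3 - 37 = -34)
(-41 + u/118)² = (-41 - 34/118)² = (-41 - 34*1/118)² = (-41 - 17/59)² = (-2436/59)² = 5934096/3481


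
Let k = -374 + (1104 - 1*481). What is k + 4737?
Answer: 4986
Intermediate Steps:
k = 249 (k = -374 + (1104 - 481) = -374 + 623 = 249)
k + 4737 = 249 + 4737 = 4986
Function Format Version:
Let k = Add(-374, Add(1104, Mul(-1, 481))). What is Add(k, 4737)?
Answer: 4986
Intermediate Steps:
k = 249 (k = Add(-374, Add(1104, -481)) = Add(-374, 623) = 249)
Add(k, 4737) = Add(249, 4737) = 4986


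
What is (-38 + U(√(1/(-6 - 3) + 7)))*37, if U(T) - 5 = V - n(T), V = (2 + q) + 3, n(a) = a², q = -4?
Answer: -12950/9 ≈ -1438.9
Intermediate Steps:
V = 1 (V = (2 - 4) + 3 = -2 + 3 = 1)
U(T) = 6 - T² (U(T) = 5 + (1 - T²) = 6 - T²)
(-38 + U(√(1/(-6 - 3) + 7)))*37 = (-38 + (6 - (√(1/(-6 - 3) + 7))²))*37 = (-38 + (6 - (√(1/(-9) + 7))²))*37 = (-38 + (6 - (√(-⅑ + 7))²))*37 = (-38 + (6 - (√(62/9))²))*37 = (-38 + (6 - (√62/3)²))*37 = (-38 + (6 - 1*62/9))*37 = (-38 + (6 - 62/9))*37 = (-38 - 8/9)*37 = -350/9*37 = -12950/9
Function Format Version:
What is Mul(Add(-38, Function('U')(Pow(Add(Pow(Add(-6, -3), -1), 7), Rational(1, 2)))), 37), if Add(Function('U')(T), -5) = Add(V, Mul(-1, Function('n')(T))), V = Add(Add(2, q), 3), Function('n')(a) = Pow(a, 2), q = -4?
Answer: Rational(-12950, 9) ≈ -1438.9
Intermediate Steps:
V = 1 (V = Add(Add(2, -4), 3) = Add(-2, 3) = 1)
Function('U')(T) = Add(6, Mul(-1, Pow(T, 2))) (Function('U')(T) = Add(5, Add(1, Mul(-1, Pow(T, 2)))) = Add(6, Mul(-1, Pow(T, 2))))
Mul(Add(-38, Function('U')(Pow(Add(Pow(Add(-6, -3), -1), 7), Rational(1, 2)))), 37) = Mul(Add(-38, Add(6, Mul(-1, Pow(Pow(Add(Pow(Add(-6, -3), -1), 7), Rational(1, 2)), 2)))), 37) = Mul(Add(-38, Add(6, Mul(-1, Pow(Pow(Add(Pow(-9, -1), 7), Rational(1, 2)), 2)))), 37) = Mul(Add(-38, Add(6, Mul(-1, Pow(Pow(Add(Rational(-1, 9), 7), Rational(1, 2)), 2)))), 37) = Mul(Add(-38, Add(6, Mul(-1, Pow(Pow(Rational(62, 9), Rational(1, 2)), 2)))), 37) = Mul(Add(-38, Add(6, Mul(-1, Pow(Mul(Rational(1, 3), Pow(62, Rational(1, 2))), 2)))), 37) = Mul(Add(-38, Add(6, Mul(-1, Rational(62, 9)))), 37) = Mul(Add(-38, Add(6, Rational(-62, 9))), 37) = Mul(Add(-38, Rational(-8, 9)), 37) = Mul(Rational(-350, 9), 37) = Rational(-12950, 9)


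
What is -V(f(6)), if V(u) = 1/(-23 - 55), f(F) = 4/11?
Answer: 1/78 ≈ 0.012821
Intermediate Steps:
f(F) = 4/11 (f(F) = 4*(1/11) = 4/11)
V(u) = -1/78 (V(u) = 1/(-78) = -1/78)
-V(f(6)) = -1*(-1/78) = 1/78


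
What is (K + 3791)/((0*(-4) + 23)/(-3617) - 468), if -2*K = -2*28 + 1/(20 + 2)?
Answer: -607782595/74482276 ≈ -8.1601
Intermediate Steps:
K = 1231/44 (K = -(-2*28 + 1/(20 + 2))/2 = -(-56 + 1/22)/2 = -1/2*(-1231/22) = 1231/44 ≈ 27.977)
(K + 3791)/((0*(-4) + 23)/(-3617) - 468) = (1231/44 + 3791)/((0*(-4) + 23)/(-3617) - 468) = 168035/(44*((0 + 23)*(-1/3617) - 468)) = 168035/(44*(23*(-1/3617) - 468)) = 168035/(44*(-23/3617 - 468)) = 168035/(44*(-1692779/3617)) = (168035/44)*(-3617/1692779) = -607782595/74482276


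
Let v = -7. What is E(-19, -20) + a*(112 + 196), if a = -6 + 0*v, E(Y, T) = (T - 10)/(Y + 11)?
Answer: -7377/4 ≈ -1844.3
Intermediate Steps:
E(Y, T) = (-10 + T)/(11 + Y)
a = -6 (a = -6 + 0*(-7) = -6 + 0 = -6)
E(-19, -20) + a*(112 + 196) = (-10 - 20)/(11 - 19) - 6*(112 + 196) = -30/(-8) - 6*308 = -⅛*(-30) - 1848 = 15/4 - 1848 = -7377/4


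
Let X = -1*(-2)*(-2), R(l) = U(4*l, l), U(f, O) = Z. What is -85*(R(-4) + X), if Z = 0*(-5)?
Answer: 340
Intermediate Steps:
Z = 0
U(f, O) = 0
R(l) = 0
X = -4 (X = 2*(-2) = -4)
-85*(R(-4) + X) = -85*(0 - 4) = -85*(-4) = 340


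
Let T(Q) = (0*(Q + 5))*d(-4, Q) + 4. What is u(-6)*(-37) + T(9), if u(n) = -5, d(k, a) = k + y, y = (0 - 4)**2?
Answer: 189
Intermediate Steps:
y = 16 (y = (-4)**2 = 16)
d(k, a) = 16 + k (d(k, a) = k + 16 = 16 + k)
T(Q) = 4 (T(Q) = (0*(Q + 5))*(16 - 4) + 4 = (0*(5 + Q))*12 + 4 = 0*12 + 4 = 0 + 4 = 4)
u(-6)*(-37) + T(9) = -5*(-37) + 4 = 185 + 4 = 189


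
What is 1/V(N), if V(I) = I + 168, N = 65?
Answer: 1/233 ≈ 0.0042918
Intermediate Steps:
V(I) = 168 + I
1/V(N) = 1/(168 + 65) = 1/233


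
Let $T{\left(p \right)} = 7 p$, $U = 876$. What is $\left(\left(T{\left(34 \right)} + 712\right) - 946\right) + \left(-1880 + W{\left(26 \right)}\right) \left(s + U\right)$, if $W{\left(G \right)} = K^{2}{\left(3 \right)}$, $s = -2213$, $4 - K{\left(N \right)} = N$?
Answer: $2512227$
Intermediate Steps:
$K{\left(N \right)} = 4 - N$
$W{\left(G \right)} = 1$ ($W{\left(G \right)} = \left(4 - 3\right)^{2} = 1^{2} = 1$)
$\left(\left(T{\left(34 \right)} + 712\right) - 946\right) + \left(-1880 + W{\left(26 \right)}\right) \left(s + U\right) = \left(\left(7 \cdot 34 + 712\right) - 946\right) + \left(-1880 + 1\right) \left(-2213 + 876\right) = \left(\left(238 + 712\right) - 946\right) - -2512223 = \left(950 - 946\right) + 2512223 = 4 + 2512223 = 2512227$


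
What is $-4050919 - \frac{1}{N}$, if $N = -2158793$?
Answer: $- \frac{8745095580766}{2158793} \approx -4.0509 \cdot 10^{6}$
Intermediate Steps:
$-4050919 - \frac{1}{N} = -4050919 - \frac{1}{-2158793} = -4050919 - - \frac{1}{2158793} = -4050919 + \frac{1}{2158793} = - \frac{8745095580766}{2158793}$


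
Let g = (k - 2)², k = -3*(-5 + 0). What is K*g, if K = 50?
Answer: 8450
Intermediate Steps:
k = 15 (k = -3*(-5) = 15)
g = 169 (g = (15 - 2)² = 13² = 169)
K*g = 50*169 = 8450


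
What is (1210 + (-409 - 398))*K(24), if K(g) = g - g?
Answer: 0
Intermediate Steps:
K(g) = 0
(1210 + (-409 - 398))*K(24) = (1210 + (-409 - 398))*0 = (1210 - 807)*0 = 403*0 = 0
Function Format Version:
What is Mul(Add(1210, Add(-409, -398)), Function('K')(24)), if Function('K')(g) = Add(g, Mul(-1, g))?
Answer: 0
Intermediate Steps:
Function('K')(g) = 0
Mul(Add(1210, Add(-409, -398)), Function('K')(24)) = Mul(Add(1210, Add(-409, -398)), 0) = Mul(Add(1210, -807), 0) = Mul(403, 0) = 0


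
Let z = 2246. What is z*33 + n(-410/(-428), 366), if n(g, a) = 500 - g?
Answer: 15968047/214 ≈ 74617.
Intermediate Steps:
z*33 + n(-410/(-428), 366) = 2246*33 + (500 - (-410)/(-428)) = 74118 + (500 - (-410)*(-1)/428) = 74118 + (500 - 1*205/214) = 74118 + (500 - 205/214) = 74118 + 106795/214 = 15968047/214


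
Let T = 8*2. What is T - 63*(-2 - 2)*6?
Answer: 1528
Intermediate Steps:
T = 16
T - 63*(-2 - 2)*6 = 16 - 63*(-2 - 2)*6 = 16 - (-252)*6 = 16 - 63*(-24) = 16 + 1512 = 1528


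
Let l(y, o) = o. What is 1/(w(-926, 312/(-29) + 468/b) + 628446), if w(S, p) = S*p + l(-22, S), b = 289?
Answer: 8381/5330173016 ≈ 1.5724e-6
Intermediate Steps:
w(S, p) = S + S*p (w(S, p) = S*p + S = S + S*p)
1/(w(-926, 312/(-29) + 468/b) + 628446) = 1/(-926*(1 + (312/(-29) + 468/289)) + 628446) = 1/(-926*(1 + (312*(-1/29) + 468*(1/289))) + 628446) = 1/(-926*(1 + (-312/29 + 468/289)) + 628446) = 1/(-926*(1 - 76596/8381) + 628446) = 1/(-926*(-68215/8381) + 628446) = 1/(63167090/8381 + 628446) = 1/(5330173016/8381) = 8381/5330173016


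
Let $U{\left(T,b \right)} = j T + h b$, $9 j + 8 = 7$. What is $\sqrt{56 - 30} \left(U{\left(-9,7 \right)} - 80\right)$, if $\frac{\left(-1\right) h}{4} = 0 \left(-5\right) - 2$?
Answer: $- 23 \sqrt{26} \approx -117.28$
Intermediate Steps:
$j = - \frac{1}{9}$ ($j = - \frac{8}{9} + \frac{1}{9} \cdot 7 = - \frac{8}{9} + \frac{7}{9} = - \frac{1}{9} \approx -0.11111$)
$h = 8$ ($h = - 4 \left(0 \left(-5\right) - 2\right) = - 4 \left(0 - 2\right) = \left(-4\right) \left(-2\right) = 8$)
$U{\left(T,b \right)} = 8 b - \frac{T}{9}$ ($U{\left(T,b \right)} = - \frac{T}{9} + 8 b = 8 b - \frac{T}{9}$)
$\sqrt{56 - 30} \left(U{\left(-9,7 \right)} - 80\right) = \sqrt{56 - 30} \left(\left(8 \cdot 7 - -1\right) - 80\right) = \sqrt{26} \left(\left(56 + 1\right) - 80\right) = \sqrt{26} \left(57 - 80\right) = \sqrt{26} \left(-23\right) = - 23 \sqrt{26}$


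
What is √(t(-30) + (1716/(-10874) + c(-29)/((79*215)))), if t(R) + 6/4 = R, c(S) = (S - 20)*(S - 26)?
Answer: I*√42980199098635594/36938978 ≈ 5.6124*I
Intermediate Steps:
c(S) = (-26 + S)*(-20 + S) (c(S) = (-20 + S)*(-26 + S) = (-26 + S)*(-20 + S))
t(R) = -3/2 + R
√(t(-30) + (1716/(-10874) + c(-29)/((79*215)))) = √((-3/2 - 30) + (1716/(-10874) + (520 + (-29)² - 46*(-29))/((79*215)))) = √(-63/2 + (1716*(-1/10874) + (520 + 841 + 1334)/16985)) = √(-63/2 + (-858/5437 + 2695*(1/16985))) = √(-63/2 + (-858/5437 + 539/3397)) = √(-63/2 + 15917/18469489) = √(-1163545973/36938978) = I*√42980199098635594/36938978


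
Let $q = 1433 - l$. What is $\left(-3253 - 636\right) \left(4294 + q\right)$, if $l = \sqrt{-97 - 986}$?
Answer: $-22272303 + 73891 i \sqrt{3} \approx -2.2272 \cdot 10^{7} + 1.2798 \cdot 10^{5} i$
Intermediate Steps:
$l = 19 i \sqrt{3}$ ($l = \sqrt{-1083} = 19 i \sqrt{3} \approx 32.909 i$)
$q = 1433 - 19 i \sqrt{3} \approx 1433.0 - 32.909 i$
$\left(-3253 - 636\right) \left(4294 + q\right) = \left(-3253 - 636\right) \left(4294 + \left(1433 - 19 i \sqrt{3}\right)\right) = - 3889 \left(5727 - 19 i \sqrt{3}\right) = -22272303 + 73891 i \sqrt{3}$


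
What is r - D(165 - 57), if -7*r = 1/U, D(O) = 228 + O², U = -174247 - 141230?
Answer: -26261567387/2208339 ≈ -11892.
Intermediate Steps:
U = -315477
r = 1/2208339 (r = -⅐/(-315477) = -⅐*(-1/315477) = 1/2208339 ≈ 4.5283e-7)
r - D(165 - 57) = 1/2208339 - (228 + (165 - 57)²) = 1/2208339 - (228 + 108²) = 1/2208339 - (228 + 11664) = 1/2208339 - 1*11892 = 1/2208339 - 11892 = -26261567387/2208339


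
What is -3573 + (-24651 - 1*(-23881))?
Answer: -4343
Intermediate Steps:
-3573 + (-24651 - 1*(-23881)) = -3573 + (-24651 + 23881) = -3573 - 770 = -4343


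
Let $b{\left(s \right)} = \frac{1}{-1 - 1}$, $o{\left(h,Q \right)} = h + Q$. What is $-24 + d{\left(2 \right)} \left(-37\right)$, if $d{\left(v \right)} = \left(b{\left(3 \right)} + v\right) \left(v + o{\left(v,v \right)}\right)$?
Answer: $-357$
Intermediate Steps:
$o{\left(h,Q \right)} = Q + h$
$b{\left(s \right)} = - \frac{1}{2}$ ($b{\left(s \right)} = \frac{1}{-2} = - \frac{1}{2}$)
$d{\left(v \right)} = 3 v \left(- \frac{1}{2} + v\right)$ ($d{\left(v \right)} = \left(- \frac{1}{2} + v\right) \left(v + \left(v + v\right)\right) = \left(- \frac{1}{2} + v\right) \left(v + 2 v\right) = \left(- \frac{1}{2} + v\right) 3 v = 3 v \left(- \frac{1}{2} + v\right)$)
$-24 + d{\left(2 \right)} \left(-37\right) = -24 + \frac{3}{2} \cdot 2 \left(-1 + 2 \cdot 2\right) \left(-37\right) = -24 + \frac{3}{2} \cdot 2 \left(-1 + 4\right) \left(-37\right) = -24 + \frac{3}{2} \cdot 2 \cdot 3 \left(-37\right) = -24 + 9 \left(-37\right) = -24 - 333 = -357$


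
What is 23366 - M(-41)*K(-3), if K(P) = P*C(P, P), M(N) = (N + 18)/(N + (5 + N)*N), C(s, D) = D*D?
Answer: 33529589/1435 ≈ 23366.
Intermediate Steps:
C(s, D) = D**2
M(N) = (18 + N)/(N + N*(5 + N))
K(P) = P**3 (K(P) = P*P**2 = P**3)
23366 - M(-41)*K(-3) = 23366 - (18 - 41)/((-41)*(6 - 41))*(-3)**3 = 23366 - (-1/41*(-23)/(-35))*(-27) = 23366 - (-1/41*(-1/35)*(-23))*(-27) = 23366 - (-23)*(-27)/1435 = 23366 - 1*621/1435 = 23366 - 621/1435 = 33529589/1435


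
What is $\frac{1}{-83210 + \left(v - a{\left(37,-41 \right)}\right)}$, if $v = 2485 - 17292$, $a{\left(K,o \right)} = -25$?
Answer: $- \frac{1}{97992} \approx -1.0205 \cdot 10^{-5}$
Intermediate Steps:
$v = -14807$
$\frac{1}{-83210 + \left(v - a{\left(37,-41 \right)}\right)} = \frac{1}{-83210 - 14782} = \frac{1}{-97992} = - \frac{1}{97992}$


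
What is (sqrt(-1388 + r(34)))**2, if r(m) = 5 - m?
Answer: -1417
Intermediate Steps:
(sqrt(-1388 + r(34)))**2 = (sqrt(-1388 + (5 - 1*34)))**2 = (sqrt(-1388 + (5 - 34)))**2 = (sqrt(-1388 - 29))**2 = (sqrt(-1417))**2 = (I*sqrt(1417))**2 = -1417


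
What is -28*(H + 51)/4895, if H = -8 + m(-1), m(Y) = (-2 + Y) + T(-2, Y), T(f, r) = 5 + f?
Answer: -1204/4895 ≈ -0.24597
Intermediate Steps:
m(Y) = 1 + Y (m(Y) = (-2 + Y) + (5 - 2) = (-2 + Y) + 3 = 1 + Y)
H = -8 (H = -8 + (1 - 1) = -8 + 0 = -8)
-28*(H + 51)/4895 = -28*(-8 + 51)/4895 = -28*43*(1/4895) = -1204*1/4895 = -1204/4895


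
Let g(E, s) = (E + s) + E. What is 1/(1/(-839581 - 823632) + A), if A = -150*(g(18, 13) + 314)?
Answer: -1663213/90561947851 ≈ -1.8365e-5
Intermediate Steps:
g(E, s) = s + 2*E
A = -54450 (A = -150*((13 + 2*18) + 314) = -150*((13 + 36) + 314) = -150*(49 + 314) = -150*363 = -54450)
1/(1/(-839581 - 823632) + A) = 1/(1/(-839581 - 823632) - 54450) = 1/(1/(-1663213) - 54450) = 1/(-1/1663213 - 54450) = 1/(-90561947851/1663213) = -1663213/90561947851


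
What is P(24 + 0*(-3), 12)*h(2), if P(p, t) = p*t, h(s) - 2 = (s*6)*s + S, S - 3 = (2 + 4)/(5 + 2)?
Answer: 60192/7 ≈ 8598.9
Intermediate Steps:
S = 27/7 (S = 3 + (2 + 4)/(5 + 2) = 3 + 6/7 = 27/7 ≈ 3.8571)
h(s) = 41/7 + 6*s² (h(s) = 2 + ((s*6)*s + 27/7) = 2 + ((6*s)*s + 27/7) = 2 + (6*s² + 27/7) = 2 + (27/7 + 6*s²) = 41/7 + 6*s²)
P(24 + 0*(-3), 12)*h(2) = ((24 + 0*(-3))*12)*(41/7 + 6*2²) = ((24 + 0)*12)*(41/7 + 6*4) = (24*12)*(41/7 + 24) = 288*(209/7) = 60192/7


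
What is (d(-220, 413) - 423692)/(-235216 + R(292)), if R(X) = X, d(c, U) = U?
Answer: 141093/78308 ≈ 1.8018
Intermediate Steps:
(d(-220, 413) - 423692)/(-235216 + R(292)) = (413 - 423692)/(-235216 + 292) = -423279/(-234924) = -423279*(-1/234924) = 141093/78308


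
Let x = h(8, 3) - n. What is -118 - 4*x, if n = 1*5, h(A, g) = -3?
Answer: -86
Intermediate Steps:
n = 5
x = -8 (x = -3 - 1*5 = -3 - 5 = -8)
-118 - 4*x = -118 - 4*(-8) = -118 + 32 = -86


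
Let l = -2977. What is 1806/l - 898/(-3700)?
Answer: -2004427/5507450 ≈ -0.36395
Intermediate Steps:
1806/l - 898/(-3700) = 1806/(-2977) - 898/(-3700) = 1806*(-1/2977) - 898*(-1/3700) = -1806/2977 + 449/1850 = -2004427/5507450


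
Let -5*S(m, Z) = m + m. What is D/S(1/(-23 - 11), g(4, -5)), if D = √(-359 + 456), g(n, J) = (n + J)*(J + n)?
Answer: 85*√97 ≈ 837.15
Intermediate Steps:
g(n, J) = (J + n)² (g(n, J) = (J + n)*(J + n) = (J + n)²)
S(m, Z) = -2*m/5 (S(m, Z) = -(m + m)/5 = -2*m/5)
D = √97 ≈ 9.8489
D/S(1/(-23 - 11), g(4, -5)) = √97/((-2/(5*(-23 - 11)))) = √97/((-⅖/(-34))) = √97/((-⅖*(-1/34))) = √97/(1/85) = √97*85 = 85*√97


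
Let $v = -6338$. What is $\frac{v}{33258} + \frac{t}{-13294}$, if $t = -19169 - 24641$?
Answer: $\frac{14921474}{4805781} \approx 3.1049$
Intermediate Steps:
$t = -43810$
$\frac{v}{33258} + \frac{t}{-13294} = - \frac{6338}{33258} - \frac{43810}{-13294} = \left(-6338\right) \frac{1}{33258} - - \frac{21905}{6647} = - \frac{3169}{16629} + \frac{21905}{6647} = \frac{14921474}{4805781}$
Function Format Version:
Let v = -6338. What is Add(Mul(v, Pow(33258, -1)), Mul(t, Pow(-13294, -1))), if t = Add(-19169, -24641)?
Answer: Rational(14921474, 4805781) ≈ 3.1049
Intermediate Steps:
t = -43810
Add(Mul(v, Pow(33258, -1)), Mul(t, Pow(-13294, -1))) = Add(Mul(-6338, Pow(33258, -1)), Mul(-43810, Pow(-13294, -1))) = Add(Mul(-6338, Rational(1, 33258)), Mul(-43810, Rational(-1, 13294))) = Add(Rational(-3169, 16629), Rational(21905, 6647)) = Rational(14921474, 4805781)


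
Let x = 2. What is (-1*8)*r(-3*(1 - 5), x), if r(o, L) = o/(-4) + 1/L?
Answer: 20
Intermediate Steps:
r(o, L) = 1/L - o/4 (r(o, L) = o*(-¼) + 1/L = -o/4 + 1/L = 1/L - o/4)
(-1*8)*r(-3*(1 - 5), x) = (-1*8)*(1/2 - (-3)*(1 - 5)/4) = -8*(½ - (-3)*(-4)/4) = -8*(½ - ¼*12) = -8*(½ - 3) = -8*(-5/2) = 20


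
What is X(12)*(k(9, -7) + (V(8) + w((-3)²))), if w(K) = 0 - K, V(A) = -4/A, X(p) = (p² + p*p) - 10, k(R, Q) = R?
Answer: -139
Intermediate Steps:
X(p) = -10 + 2*p² (X(p) = (p² + p²) - 10 = 2*p² - 10 = -10 + 2*p²)
w(K) = -K
X(12)*(k(9, -7) + (V(8) + w((-3)²))) = (-10 + 2*12²)*(9 + (-4/8 - 1*(-3)²)) = (-10 + 2*144)*(9 + (-4*⅛ - 1*9)) = (-10 + 288)*(9 + (-½ - 9)) = 278*(9 - 19/2) = 278*(-½) = -139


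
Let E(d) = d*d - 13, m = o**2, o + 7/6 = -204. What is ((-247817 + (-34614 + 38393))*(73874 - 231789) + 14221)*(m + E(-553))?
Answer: 482641487120958847/36 ≈ 1.3407e+16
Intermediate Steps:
o = -1231/6 (o = -7/6 - 204 = -1231/6 ≈ -205.17)
m = 1515361/36 (m = (-1231/6)**2 = 1515361/36 ≈ 42093.)
E(d) = -13 + d**2 (E(d) = d**2 - 13 = -13 + d**2)
((-247817 + (-34614 + 38393))*(73874 - 231789) + 14221)*(m + E(-553)) = ((-247817 + (-34614 + 38393))*(73874 - 231789) + 14221)*(1515361/36 + (-13 + (-553)**2)) = ((-247817 + 3779)*(-157915) + 14221)*(1515361/36 + (-13 + 305809)) = (-244038*(-157915) + 14221)*(1515361/36 + 305796) = (38537260770 + 14221)*(12524017/36) = 38537274991*(12524017/36) = 482641487120958847/36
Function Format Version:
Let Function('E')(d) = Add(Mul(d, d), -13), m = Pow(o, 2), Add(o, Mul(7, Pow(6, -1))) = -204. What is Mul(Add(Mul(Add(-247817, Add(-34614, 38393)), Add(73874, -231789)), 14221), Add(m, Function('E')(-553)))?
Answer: Rational(482641487120958847, 36) ≈ 1.3407e+16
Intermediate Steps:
o = Rational(-1231, 6) (o = Add(Rational(-7, 6), -204) = Rational(-1231, 6) ≈ -205.17)
m = Rational(1515361, 36) (m = Pow(Rational(-1231, 6), 2) = Rational(1515361, 36) ≈ 42093.)
Function('E')(d) = Add(-13, Pow(d, 2)) (Function('E')(d) = Add(Pow(d, 2), -13) = Add(-13, Pow(d, 2)))
Mul(Add(Mul(Add(-247817, Add(-34614, 38393)), Add(73874, -231789)), 14221), Add(m, Function('E')(-553))) = Mul(Add(Mul(Add(-247817, Add(-34614, 38393)), Add(73874, -231789)), 14221), Add(Rational(1515361, 36), Add(-13, Pow(-553, 2)))) = Mul(Add(Mul(Add(-247817, 3779), -157915), 14221), Add(Rational(1515361, 36), Add(-13, 305809))) = Mul(Add(Mul(-244038, -157915), 14221), Add(Rational(1515361, 36), 305796)) = Mul(Add(38537260770, 14221), Rational(12524017, 36)) = Mul(38537274991, Rational(12524017, 36)) = Rational(482641487120958847, 36)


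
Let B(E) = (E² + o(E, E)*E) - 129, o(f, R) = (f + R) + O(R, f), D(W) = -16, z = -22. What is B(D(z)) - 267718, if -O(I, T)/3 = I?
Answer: -267847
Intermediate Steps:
O(I, T) = -3*I
o(f, R) = f - 2*R (o(f, R) = (f + R) - 3*R = (R + f) - 3*R = f - 2*R)
B(E) = -129 (B(E) = (E² + (E - 2*E)*E) - 129 = (E² + (-E)*E) - 129 = (E² - E²) - 129 = 0 - 129 = -129)
B(D(z)) - 267718 = -129 - 267718 = -267847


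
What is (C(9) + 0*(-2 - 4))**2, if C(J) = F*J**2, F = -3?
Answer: 59049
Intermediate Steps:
C(J) = -3*J**2
(C(9) + 0*(-2 - 4))**2 = (-3*9**2 + 0*(-2 - 4))**2 = (-3*81 + 0*(-6))**2 = (-243 + 0)**2 = (-243)**2 = 59049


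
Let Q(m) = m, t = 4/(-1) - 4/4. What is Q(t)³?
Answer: -125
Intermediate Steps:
t = -5 (t = 4*(-1) - 4*¼ = -4 - 1 = -5)
Q(t)³ = (-5)³ = -125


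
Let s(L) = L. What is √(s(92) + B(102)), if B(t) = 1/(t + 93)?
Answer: √3498495/195 ≈ 9.5919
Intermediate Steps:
B(t) = 1/(93 + t)
√(s(92) + B(102)) = √(92 + 1/(93 + 102)) = √(92 + 1/195) = √(17941/195) = √3498495/195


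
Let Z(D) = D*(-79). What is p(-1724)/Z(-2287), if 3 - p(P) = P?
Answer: 1727/180673 ≈ 0.0095587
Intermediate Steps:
Z(D) = -79*D
p(P) = 3 - P
p(-1724)/Z(-2287) = (3 - 1*(-1724))/((-79*(-2287))) = (3 + 1724)/180673 = 1727*(1/180673) = 1727/180673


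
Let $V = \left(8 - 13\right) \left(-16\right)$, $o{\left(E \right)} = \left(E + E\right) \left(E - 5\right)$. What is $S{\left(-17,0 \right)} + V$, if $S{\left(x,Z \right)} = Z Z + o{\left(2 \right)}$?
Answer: $68$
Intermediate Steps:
$o{\left(E \right)} = 2 E \left(-5 + E\right)$
$S{\left(x,Z \right)} = -12 + Z^{2}$ ($S{\left(x,Z \right)} = Z Z + 2 \cdot 2 \left(-5 + 2\right) = Z^{2} + 2 \cdot 2 \left(-3\right) = Z^{2} - 12 = -12 + Z^{2}$)
$V = 80$ ($V = \left(-5\right) \left(-16\right) = 80$)
$S{\left(-17,0 \right)} + V = \left(-12 + 0^{2}\right) + 80 = \left(-12 + 0\right) + 80 = -12 + 80 = 68$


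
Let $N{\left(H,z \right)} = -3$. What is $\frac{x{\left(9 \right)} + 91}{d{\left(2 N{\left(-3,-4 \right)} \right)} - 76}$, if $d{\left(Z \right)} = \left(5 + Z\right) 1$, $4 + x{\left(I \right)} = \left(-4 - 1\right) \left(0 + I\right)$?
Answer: $- \frac{6}{11} \approx -0.54545$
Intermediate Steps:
$x{\left(I \right)} = -4 - 5 I$ ($x{\left(I \right)} = -4 + \left(-4 - 1\right) \left(0 + I\right) = -4 - 5 I$)
$d{\left(Z \right)} = 5 + Z$
$\frac{x{\left(9 \right)} + 91}{d{\left(2 N{\left(-3,-4 \right)} \right)} - 76} = \frac{\left(-4 - 45\right) + 91}{\left(5 + 2 \left(-3\right)\right) - 76} = \frac{\left(-4 - 45\right) + 91}{\left(5 - 6\right) - 76} = \frac{-49 + 91}{-1 - 76} = \frac{1}{-77} \cdot 42 = \left(- \frac{1}{77}\right) 42 = - \frac{6}{11}$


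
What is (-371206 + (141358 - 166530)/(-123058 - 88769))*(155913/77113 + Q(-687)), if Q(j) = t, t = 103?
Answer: -1181448441615920/30305409 ≈ -3.8985e+7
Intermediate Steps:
Q(j) = 103
(-371206 + (141358 - 166530)/(-123058 - 88769))*(155913/77113 + Q(-687)) = (-371206 + (141358 - 166530)/(-123058 - 88769))*(155913/77113 + 103) = (-371206 - 25172/(-211827))*(155913*(1/77113) + 103) = (-371206 - 25172*(-1/211827))*(155913/77113 + 103) = (-371206 + 3596/30261)*(8098552/77113) = -11233061170/30261*8098552/77113 = -1181448441615920/30305409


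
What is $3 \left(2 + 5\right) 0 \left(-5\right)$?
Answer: $0$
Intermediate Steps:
$3 \left(2 + 5\right) 0 \left(-5\right) = 3 \cdot 7 \cdot 0 = 21 \cdot 0 = 0$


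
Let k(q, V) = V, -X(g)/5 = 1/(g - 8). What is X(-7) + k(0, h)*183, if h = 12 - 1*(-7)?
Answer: 10432/3 ≈ 3477.3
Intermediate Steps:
X(g) = -5/(-8 + g) (X(g) = -5/(g - 8) = -5/(-8 + g))
h = 19 (h = 12 + 7 = 19)
X(-7) + k(0, h)*183 = -5/(-8 - 7) + 19*183 = -5/(-15) + 3477 = -5*(-1/15) + 3477 = 1/3 + 3477 = 10432/3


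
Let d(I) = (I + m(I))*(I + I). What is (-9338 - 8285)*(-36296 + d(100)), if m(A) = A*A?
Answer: -34958815592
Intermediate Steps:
m(A) = A**2
d(I) = 2*I*(I + I**2) (d(I) = (I + I**2)*(I + I) = (I + I**2)*(2*I) = 2*I*(I + I**2))
(-9338 - 8285)*(-36296 + d(100)) = (-9338 - 8285)*(-36296 + 2*100**2*(1 + 100)) = -17623*(-36296 + 2*10000*101) = -17623*(-36296 + 2020000) = -17623*1983704 = -34958815592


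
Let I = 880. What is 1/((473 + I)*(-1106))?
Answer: -1/1496418 ≈ -6.6826e-7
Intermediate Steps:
1/((473 + I)*(-1106)) = 1/((473 + 880)*(-1106)) = 1/(1353*(-1106)) = 1/(-1496418) = -1/1496418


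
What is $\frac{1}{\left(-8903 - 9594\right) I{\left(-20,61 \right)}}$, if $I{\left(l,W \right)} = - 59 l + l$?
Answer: $- \frac{1}{21456520} \approx -4.6606 \cdot 10^{-8}$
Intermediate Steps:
$I{\left(l,W \right)} = - 58 l$
$\frac{1}{\left(-8903 - 9594\right) I{\left(-20,61 \right)}} = \frac{1}{\left(-8903 - 9594\right) \left(\left(-58\right) \left(-20\right)\right)} = \frac{1}{\left(-18497\right) 1160} = \left(- \frac{1}{18497}\right) \frac{1}{1160} = - \frac{1}{21456520}$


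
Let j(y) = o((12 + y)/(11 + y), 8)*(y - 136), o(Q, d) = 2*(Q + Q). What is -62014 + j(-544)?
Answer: -34500502/533 ≈ -64729.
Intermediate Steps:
o(Q, d) = 4*Q (o(Q, d) = 2*(2*Q) = 4*Q)
j(y) = 4*(-136 + y)*(12 + y)/(11 + y) (j(y) = (4*((12 + y)/(11 + y)))*(y - 136) = (4*((12 + y)/(11 + y)))*(-136 + y) = (4*(12 + y)/(11 + y))*(-136 + y) = 4*(-136 + y)*(12 + y)/(11 + y))
-62014 + j(-544) = -62014 + 4*(-136 - 544)*(12 - 544)/(11 - 544) = -62014 + 4*(-680)*(-532)/(-533) = -62014 + 4*(-1/533)*(-680)*(-532) = -62014 - 1447040/533 = -34500502/533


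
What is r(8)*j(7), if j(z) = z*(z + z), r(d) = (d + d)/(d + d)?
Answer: 98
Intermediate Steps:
r(d) = 1 (r(d) = (2*d)/((2*d)) = (2*d)*(1/(2*d)) = 1)
j(z) = 2*z**2 (j(z) = z*(2*z) = 2*z**2)
r(8)*j(7) = 1*(2*7**2) = 1*(2*49) = 1*98 = 98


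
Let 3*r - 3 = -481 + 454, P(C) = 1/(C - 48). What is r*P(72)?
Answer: -1/3 ≈ -0.33333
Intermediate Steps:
P(C) = 1/(-48 + C)
r = -8 (r = 1 + (-481 + 454)/3 = 1 + (1/3)*(-27) = 1 - 9 = -8)
r*P(72) = -8/(-48 + 72) = -8/24 = -8*1/24 = -1/3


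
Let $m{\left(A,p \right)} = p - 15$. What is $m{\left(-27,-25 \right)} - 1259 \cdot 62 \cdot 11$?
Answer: $-858678$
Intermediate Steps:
$m{\left(A,p \right)} = -15 + p$
$m{\left(-27,-25 \right)} - 1259 \cdot 62 \cdot 11 = \left(-15 - 25\right) - 1259 \cdot 62 \cdot 11 = -40 - 858638 = -858678$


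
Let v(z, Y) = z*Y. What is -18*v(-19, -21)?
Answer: -7182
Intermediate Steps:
v(z, Y) = Y*z
-18*v(-19, -21) = -(-378)*(-19) = -18*399 = -7182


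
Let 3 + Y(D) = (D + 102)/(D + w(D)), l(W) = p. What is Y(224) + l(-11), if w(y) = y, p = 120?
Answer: 26371/224 ≈ 117.73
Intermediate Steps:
l(W) = 120
Y(D) = -3 + (102 + D)/(2*D) (Y(D) = -3 + (D + 102)/(D + D) = -3 + (102 + D)/((2*D)) = -3 + (102 + D)*(1/(2*D)) = -3 + (102 + D)/(2*D))
Y(224) + l(-11) = (-5/2 + 51/224) + 120 = -509/224 + 120 = 26371/224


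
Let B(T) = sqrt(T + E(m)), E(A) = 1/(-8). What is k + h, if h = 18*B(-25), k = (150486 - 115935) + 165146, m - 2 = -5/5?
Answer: 199697 + 9*I*sqrt(402)/2 ≈ 1.997e+5 + 90.225*I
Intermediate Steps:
m = 1 (m = 2 - 5/5 = 2 - 5*1/5 = 2 - 1 = 1)
E(A) = -1/8
B(T) = sqrt(-1/8 + T) (B(T) = sqrt(T - 1/8) = sqrt(-1/8 + T))
k = 199697 (k = 34551 + 165146 = 199697)
h = 9*I*sqrt(402)/2 (h = 18*(sqrt(-2 + 16*(-25))/4) = 18*(sqrt(-2 - 400)/4) = 18*(sqrt(-402)/4) = 18*((I*sqrt(402))/4) = 18*(I*sqrt(402)/4) = 9*I*sqrt(402)/2 ≈ 90.225*I)
k + h = 199697 + 9*I*sqrt(402)/2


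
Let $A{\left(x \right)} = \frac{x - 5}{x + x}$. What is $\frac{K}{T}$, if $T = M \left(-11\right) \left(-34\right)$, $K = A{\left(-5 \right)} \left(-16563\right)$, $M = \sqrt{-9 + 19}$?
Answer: $- \frac{16563 \sqrt{10}}{3740} \approx -14.004$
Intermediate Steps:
$A{\left(x \right)} = \frac{-5 + x}{2 x}$
$M = \sqrt{10} \approx 3.1623$
$K = -16563$ ($K = \frac{-5 - 5}{2 \left(-5\right)} \left(-16563\right) = \frac{1}{2} \left(- \frac{1}{5}\right) \left(-10\right) \left(-16563\right) = 1 \left(-16563\right) = -16563$)
$T = 374 \sqrt{10}$ ($T = \sqrt{10} \left(-11\right) \left(-34\right) = - 11 \sqrt{10} \left(-34\right) = 374 \sqrt{10} \approx 1182.7$)
$\frac{K}{T} = - \frac{16563}{374 \sqrt{10}} = - 16563 \frac{\sqrt{10}}{3740} = - \frac{16563 \sqrt{10}}{3740}$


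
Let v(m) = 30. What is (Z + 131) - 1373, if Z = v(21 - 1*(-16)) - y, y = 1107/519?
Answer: -210045/173 ≈ -1214.1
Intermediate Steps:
y = 369/173 (y = 1107*(1/519) = 369/173 ≈ 2.1329)
Z = 4821/173 (Z = 30 - 1*369/173 = 30 - 369/173 = 4821/173 ≈ 27.867)
(Z + 131) - 1373 = (4821/173 + 131) - 1373 = 27484/173 - 1373 = -210045/173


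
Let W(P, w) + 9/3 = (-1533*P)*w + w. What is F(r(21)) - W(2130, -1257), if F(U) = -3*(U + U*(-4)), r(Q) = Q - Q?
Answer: -4104468270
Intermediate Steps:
W(P, w) = -3 + w - 1533*P*w (W(P, w) = -3 + ((-1533*P)*w + w) = -3 + (-1533*P*w + w) = -3 + (w - 1533*P*w) = -3 + w - 1533*P*w)
r(Q) = 0
F(U) = 9*U (F(U) = -3*(U - 4*U) = -(-9)*U = 9*U)
F(r(21)) - W(2130, -1257) = 9*0 - (-3 - 1257 - 1533*2130*(-1257)) = 0 - (-3 - 1257 + 4104469530) = 0 - 1*4104468270 = 0 - 4104468270 = -4104468270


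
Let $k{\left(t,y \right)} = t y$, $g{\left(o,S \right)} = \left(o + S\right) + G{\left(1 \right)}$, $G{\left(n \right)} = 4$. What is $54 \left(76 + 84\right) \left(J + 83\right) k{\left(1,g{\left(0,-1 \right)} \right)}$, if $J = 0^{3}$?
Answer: $2151360$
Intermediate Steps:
$g{\left(o,S \right)} = 4 + S + o$ ($g{\left(o,S \right)} = \left(o + S\right) + 4 = \left(S + o\right) + 4 = 4 + S + o$)
$J = 0$
$54 \left(76 + 84\right) \left(J + 83\right) k{\left(1,g{\left(0,-1 \right)} \right)} = 54 \left(76 + 84\right) \left(0 + 83\right) 1 \left(4 - 1 + 0\right) = 54 \cdot 160 \cdot 83 \cdot 1 \cdot 3 = 54 \cdot 13280 \cdot 3 = 717120 \cdot 3 = 2151360$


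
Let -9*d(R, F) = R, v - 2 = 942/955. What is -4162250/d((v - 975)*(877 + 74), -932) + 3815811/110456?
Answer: -194320576554249/32503063228696 ≈ -5.9785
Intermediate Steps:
v = 2852/955 (v = 2 + 942/955 = 2852/955 ≈ 2.9864)
d(R, F) = -R/9
-4162250/d((v - 975)*(877 + 74), -932) + 3815811/110456 = -4162250*(-9/((877 + 74)*(2852/955 - 975))) + 3815811/110456 = -4162250/((-(-928273)*951/8595)) + 3815811*(1/110456) = -4162250/((-1/9*(-882787623/955))) + 3815811/110456 = -4162250/294262541/2865 + 3815811/110456 = -4162250*2865/294262541 + 3815811/110456 = -11924846250/294262541 + 3815811/110456 = -194320576554249/32503063228696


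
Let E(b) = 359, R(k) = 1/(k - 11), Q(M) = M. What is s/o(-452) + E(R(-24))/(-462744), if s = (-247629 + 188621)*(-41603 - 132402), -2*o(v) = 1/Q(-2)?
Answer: 19005242286550681/462744 ≈ 4.1071e+10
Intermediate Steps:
R(k) = 1/(-11 + k)
o(v) = 1/4 (o(v) = -1/2/(-2) = -1/2*(-1/2) = 1/4)
s = 10267687040 (s = -59008*(-174005) = 10267687040)
s/o(-452) + E(R(-24))/(-462744) = 10267687040/(1/4) + 359/(-462744) = 10267687040*4 + 359*(-1/462744) = 41070748160 - 359/462744 = 19005242286550681/462744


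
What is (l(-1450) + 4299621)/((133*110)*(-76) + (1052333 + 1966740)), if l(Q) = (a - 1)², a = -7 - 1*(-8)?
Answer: 1433207/635731 ≈ 2.2544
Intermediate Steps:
a = 1 (a = -7 + 8 = 1)
l(Q) = 0 (l(Q) = (1 - 1)² = 0² = 0)
(l(-1450) + 4299621)/((133*110)*(-76) + (1052333 + 1966740)) = (0 + 4299621)/((133*110)*(-76) + (1052333 + 1966740)) = 4299621/(14630*(-76) + 3019073) = 4299621/(-1111880 + 3019073) = 4299621/1907193 = 4299621*(1/1907193) = 1433207/635731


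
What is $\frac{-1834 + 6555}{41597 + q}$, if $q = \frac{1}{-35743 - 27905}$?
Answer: $\frac{300482208}{2647565855} \approx 0.11349$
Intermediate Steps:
$q = - \frac{1}{63648}$ ($q = \frac{1}{-63648} = - \frac{1}{63648} \approx -1.5711 \cdot 10^{-5}$)
$\frac{-1834 + 6555}{41597 + q} = \frac{-1834 + 6555}{41597 - \frac{1}{63648}} = \frac{4721}{\frac{2647565855}{63648}} = 4721 \cdot \frac{63648}{2647565855} = \frac{300482208}{2647565855}$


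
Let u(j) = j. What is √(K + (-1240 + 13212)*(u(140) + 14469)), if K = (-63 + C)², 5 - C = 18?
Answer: 2*√43726181 ≈ 13225.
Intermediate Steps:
C = -13 (C = 5 - 1*18 = 5 - 18 = -13)
K = 5776 (K = (-63 - 13)² = (-76)² = 5776)
√(K + (-1240 + 13212)*(u(140) + 14469)) = √(5776 + (-1240 + 13212)*(140 + 14469)) = √(5776 + 11972*14609) = √(5776 + 174898948) = √174904724 = 2*√43726181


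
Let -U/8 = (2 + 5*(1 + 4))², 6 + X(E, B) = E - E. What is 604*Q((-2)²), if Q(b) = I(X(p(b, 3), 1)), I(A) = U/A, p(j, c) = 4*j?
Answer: 587088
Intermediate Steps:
X(E, B) = -6 (X(E, B) = -6 + (E - E) = -6 + 0 = -6)
U = -5832 (U = -8*(2 + 5*(1 + 4))² = -8*(2 + 5*5)² = -8*(2 + 25)² = -8*27² = -8*729 = -5832)
I(A) = -5832/A
Q(b) = 972 (Q(b) = -5832/(-6) = -5832*(-⅙) = 972)
604*Q((-2)²) = 604*972 = 587088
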